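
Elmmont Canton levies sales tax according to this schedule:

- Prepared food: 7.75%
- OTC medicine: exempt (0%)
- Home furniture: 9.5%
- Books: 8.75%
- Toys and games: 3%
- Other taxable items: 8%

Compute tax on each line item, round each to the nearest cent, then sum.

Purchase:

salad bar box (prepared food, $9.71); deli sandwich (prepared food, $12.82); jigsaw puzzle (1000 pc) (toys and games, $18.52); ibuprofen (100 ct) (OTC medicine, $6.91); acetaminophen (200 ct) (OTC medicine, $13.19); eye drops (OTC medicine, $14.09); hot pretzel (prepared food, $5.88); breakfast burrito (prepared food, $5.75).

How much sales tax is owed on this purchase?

$3.21

Salad bar box $9.71: prepared food → 7.75% → $0.75
Deli sandwich $12.82: prepared food → 7.75% → $0.99
Jigsaw puzzle (1000 pc) $18.52: toys and games → 3% → $0.56
Ibuprofen (100 ct) $6.91: OTC medicine → 0% → $0.00
Acetaminophen (200 ct) $13.19: OTC medicine → 0% → $0.00
Eye drops $14.09: OTC medicine → 0% → $0.00
Hot pretzel $5.88: prepared food → 7.75% → $0.46
Breakfast burrito $5.75: prepared food → 7.75% → $0.45
Total tax = $0.75 + $0.99 + $0.56 + $0.46 + $0.45 = $3.21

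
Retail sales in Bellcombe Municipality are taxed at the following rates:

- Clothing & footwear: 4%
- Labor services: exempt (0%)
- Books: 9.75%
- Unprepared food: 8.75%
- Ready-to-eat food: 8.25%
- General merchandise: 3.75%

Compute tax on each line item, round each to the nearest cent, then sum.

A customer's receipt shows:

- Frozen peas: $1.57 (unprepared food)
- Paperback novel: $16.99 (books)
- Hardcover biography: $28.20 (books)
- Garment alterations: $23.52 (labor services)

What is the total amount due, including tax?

Frozen peas $1.57: unprepared food → 8.75% → $0.14
Paperback novel $16.99: books → 9.75% → $1.66
Hardcover biography $28.20: books → 9.75% → $2.75
Garment alterations $23.52: labor services → 0% → $0.00
Subtotal = $70.28; tax = $4.55; total due = $74.83

$74.83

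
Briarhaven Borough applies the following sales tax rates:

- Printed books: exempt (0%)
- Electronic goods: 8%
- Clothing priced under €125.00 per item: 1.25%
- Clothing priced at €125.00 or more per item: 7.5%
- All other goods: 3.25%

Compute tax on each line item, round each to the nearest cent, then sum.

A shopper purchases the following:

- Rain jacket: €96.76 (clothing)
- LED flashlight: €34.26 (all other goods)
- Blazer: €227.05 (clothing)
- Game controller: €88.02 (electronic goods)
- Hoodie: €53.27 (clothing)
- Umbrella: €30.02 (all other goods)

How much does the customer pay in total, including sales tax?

Rain jacket €96.76: clothing, under €125.00 → 1.25% → €1.21
LED flashlight €34.26: all other goods → 3.25% → €1.11
Blazer €227.05: clothing, €125.00 or more → 7.5% → €17.03
Game controller €88.02: electronic goods → 8% → €7.04
Hoodie €53.27: clothing, under €125.00 → 1.25% → €0.67
Umbrella €30.02: all other goods → 3.25% → €0.98
Subtotal = €529.38; tax = €28.04; total due = €557.42

€557.42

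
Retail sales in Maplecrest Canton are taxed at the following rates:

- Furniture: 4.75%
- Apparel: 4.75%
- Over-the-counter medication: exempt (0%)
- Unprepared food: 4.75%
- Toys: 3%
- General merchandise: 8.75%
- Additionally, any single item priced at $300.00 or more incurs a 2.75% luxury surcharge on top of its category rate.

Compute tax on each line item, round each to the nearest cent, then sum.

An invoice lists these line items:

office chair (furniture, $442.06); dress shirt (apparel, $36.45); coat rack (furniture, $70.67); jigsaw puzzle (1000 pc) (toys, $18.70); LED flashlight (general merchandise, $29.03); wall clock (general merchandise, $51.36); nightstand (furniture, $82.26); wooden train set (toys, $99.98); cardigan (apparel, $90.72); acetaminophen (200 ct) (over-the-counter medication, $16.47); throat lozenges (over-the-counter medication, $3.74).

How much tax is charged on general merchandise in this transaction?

$7.03

LED flashlight $29.03: general merchandise → 8.75% → $2.54
Wall clock $51.36: general merchandise → 8.75% → $4.49
Tax on general merchandise = $2.54 + $4.49 = $7.03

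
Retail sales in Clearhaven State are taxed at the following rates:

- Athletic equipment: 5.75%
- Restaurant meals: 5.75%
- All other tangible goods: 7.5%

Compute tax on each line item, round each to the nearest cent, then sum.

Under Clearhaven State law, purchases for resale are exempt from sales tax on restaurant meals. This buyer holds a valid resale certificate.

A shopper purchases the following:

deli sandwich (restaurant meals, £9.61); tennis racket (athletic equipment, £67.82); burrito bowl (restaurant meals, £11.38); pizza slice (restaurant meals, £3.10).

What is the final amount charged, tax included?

Deli sandwich £9.61: restaurant meals, buyer-exempt → 0% → £0.00
Tennis racket £67.82: athletic equipment → 5.75% → £3.90
Burrito bowl £11.38: restaurant meals, buyer-exempt → 0% → £0.00
Pizza slice £3.10: restaurant meals, buyer-exempt → 0% → £0.00
Subtotal = £91.91; tax = £3.90; total due = £95.81

£95.81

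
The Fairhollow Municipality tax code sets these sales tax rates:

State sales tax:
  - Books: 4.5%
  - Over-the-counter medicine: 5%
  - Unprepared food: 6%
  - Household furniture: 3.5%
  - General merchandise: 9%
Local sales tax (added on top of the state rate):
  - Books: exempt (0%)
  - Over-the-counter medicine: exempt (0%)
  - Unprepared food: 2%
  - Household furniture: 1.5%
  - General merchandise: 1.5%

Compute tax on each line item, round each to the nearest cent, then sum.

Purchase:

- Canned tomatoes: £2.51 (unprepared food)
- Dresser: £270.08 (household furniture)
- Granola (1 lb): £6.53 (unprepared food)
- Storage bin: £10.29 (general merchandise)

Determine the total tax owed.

Canned tomatoes £2.51: unprepared food → 6% + 2% local = 8% → £0.20
Dresser £270.08: household furniture → 3.5% + 1.5% local = 5% → £13.50
Granola (1 lb) £6.53: unprepared food → 6% + 2% local = 8% → £0.52
Storage bin £10.29: general merchandise → 9% + 1.5% local = 10.5% → £1.08
Total tax = £0.20 + £13.50 + £0.52 + £1.08 = £15.30

£15.30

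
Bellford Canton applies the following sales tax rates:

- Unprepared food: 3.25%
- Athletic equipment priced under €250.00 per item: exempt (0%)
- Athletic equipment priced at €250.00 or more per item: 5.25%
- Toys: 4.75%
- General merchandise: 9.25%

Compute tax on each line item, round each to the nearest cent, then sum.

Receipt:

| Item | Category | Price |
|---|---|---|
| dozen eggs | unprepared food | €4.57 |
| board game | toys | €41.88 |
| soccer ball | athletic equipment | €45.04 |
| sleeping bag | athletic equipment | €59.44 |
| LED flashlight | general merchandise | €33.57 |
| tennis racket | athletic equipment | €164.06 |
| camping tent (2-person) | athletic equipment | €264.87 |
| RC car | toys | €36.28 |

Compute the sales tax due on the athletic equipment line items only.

Soccer ball €45.04: athletic equipment, under €250.00 → 0% → €0.00
Sleeping bag €59.44: athletic equipment, under €250.00 → 0% → €0.00
Tennis racket €164.06: athletic equipment, under €250.00 → 0% → €0.00
Camping tent (2-person) €264.87: athletic equipment, €250.00 or more → 5.25% → €13.91
Tax on athletic equipment = €0.00 + €0.00 + €0.00 + €13.91 = €13.91

€13.91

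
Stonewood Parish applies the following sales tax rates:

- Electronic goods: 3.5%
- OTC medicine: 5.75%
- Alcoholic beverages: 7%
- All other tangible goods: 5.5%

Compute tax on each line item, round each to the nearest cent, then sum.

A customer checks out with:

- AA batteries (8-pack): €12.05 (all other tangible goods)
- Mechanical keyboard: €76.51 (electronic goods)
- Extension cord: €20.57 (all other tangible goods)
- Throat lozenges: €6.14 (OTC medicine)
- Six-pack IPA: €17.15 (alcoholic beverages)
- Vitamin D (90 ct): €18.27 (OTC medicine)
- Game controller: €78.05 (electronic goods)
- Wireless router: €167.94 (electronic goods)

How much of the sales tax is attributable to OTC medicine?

Throat lozenges €6.14: OTC medicine → 5.75% → €0.35
Vitamin D (90 ct) €18.27: OTC medicine → 5.75% → €1.05
Tax on OTC medicine = €0.35 + €1.05 = €1.40

€1.40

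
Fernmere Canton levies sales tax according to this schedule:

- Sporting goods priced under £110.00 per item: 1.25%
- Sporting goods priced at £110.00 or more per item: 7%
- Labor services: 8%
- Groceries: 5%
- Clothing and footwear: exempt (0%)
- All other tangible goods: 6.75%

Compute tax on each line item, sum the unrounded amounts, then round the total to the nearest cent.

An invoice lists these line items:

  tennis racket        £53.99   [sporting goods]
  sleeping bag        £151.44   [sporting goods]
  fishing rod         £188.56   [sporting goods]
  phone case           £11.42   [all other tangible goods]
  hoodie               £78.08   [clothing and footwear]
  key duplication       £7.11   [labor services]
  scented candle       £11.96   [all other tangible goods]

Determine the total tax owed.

Tennis racket £53.99: sporting goods, under £110.00 → 1.25% → £0.674875
Sleeping bag £151.44: sporting goods, £110.00 or more → 7% → £10.6008
Fishing rod £188.56: sporting goods, £110.00 or more → 7% → £13.1992
Phone case £11.42: all other tangible goods → 6.75% → £0.77085
Hoodie £78.08: clothing and footwear → 0% → £0.00
Key duplication £7.11: labor services → 8% → £0.5688
Scented candle £11.96: all other tangible goods → 6.75% → £0.8073
Unrounded tax sum = £26.621825 → £26.62

£26.62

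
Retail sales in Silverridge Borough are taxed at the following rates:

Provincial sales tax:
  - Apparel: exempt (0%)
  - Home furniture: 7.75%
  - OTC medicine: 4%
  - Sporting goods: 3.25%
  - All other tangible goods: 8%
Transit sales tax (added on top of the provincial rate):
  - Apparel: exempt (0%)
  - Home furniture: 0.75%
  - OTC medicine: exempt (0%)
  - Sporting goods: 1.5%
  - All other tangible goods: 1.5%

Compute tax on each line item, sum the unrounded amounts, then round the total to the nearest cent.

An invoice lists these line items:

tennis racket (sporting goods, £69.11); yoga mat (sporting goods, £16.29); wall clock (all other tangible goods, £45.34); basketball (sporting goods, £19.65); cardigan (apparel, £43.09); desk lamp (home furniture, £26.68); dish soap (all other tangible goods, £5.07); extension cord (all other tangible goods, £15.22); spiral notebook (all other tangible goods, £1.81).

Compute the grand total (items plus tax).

Tennis racket £69.11: sporting goods → 3.25% + 1.5% transit = 4.75% → £3.282725
Yoga mat £16.29: sporting goods → 3.25% + 1.5% transit = 4.75% → £0.773775
Wall clock £45.34: all other tangible goods → 8% + 1.5% transit = 9.5% → £4.3073
Basketball £19.65: sporting goods → 3.25% + 1.5% transit = 4.75% → £0.933375
Cardigan £43.09: apparel → 0% + 0% transit = 0% → £0.00
Desk lamp £26.68: home furniture → 7.75% + 0.75% transit = 8.5% → £2.2678
Dish soap £5.07: all other tangible goods → 8% + 1.5% transit = 9.5% → £0.48165
Extension cord £15.22: all other tangible goods → 8% + 1.5% transit = 9.5% → £1.4459
Spiral notebook £1.81: all other tangible goods → 8% + 1.5% transit = 9.5% → £0.17195
Subtotal = £242.26; unrounded tax = £13.664475 → £13.66; total due = £255.92

£255.92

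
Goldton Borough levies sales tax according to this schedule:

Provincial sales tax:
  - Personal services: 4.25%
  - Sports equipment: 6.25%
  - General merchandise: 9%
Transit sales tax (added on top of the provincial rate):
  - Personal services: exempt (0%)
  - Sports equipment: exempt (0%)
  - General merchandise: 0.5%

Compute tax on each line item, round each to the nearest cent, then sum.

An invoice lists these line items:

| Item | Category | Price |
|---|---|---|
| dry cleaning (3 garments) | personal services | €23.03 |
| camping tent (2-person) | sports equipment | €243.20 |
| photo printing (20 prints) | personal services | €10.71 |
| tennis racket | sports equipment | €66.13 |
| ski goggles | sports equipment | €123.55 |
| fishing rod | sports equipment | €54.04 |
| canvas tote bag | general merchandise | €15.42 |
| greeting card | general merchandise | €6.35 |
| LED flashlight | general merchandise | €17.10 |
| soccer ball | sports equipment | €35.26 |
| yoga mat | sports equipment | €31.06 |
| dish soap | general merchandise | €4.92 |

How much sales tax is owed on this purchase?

€40.16

Dry cleaning (3 garments) €23.03: personal services → 4.25% + 0% transit = 4.25% → €0.98
Camping tent (2-person) €243.20: sports equipment → 6.25% + 0% transit = 6.25% → €15.20
Photo printing (20 prints) €10.71: personal services → 4.25% + 0% transit = 4.25% → €0.46
Tennis racket €66.13: sports equipment → 6.25% + 0% transit = 6.25% → €4.13
Ski goggles €123.55: sports equipment → 6.25% + 0% transit = 6.25% → €7.72
Fishing rod €54.04: sports equipment → 6.25% + 0% transit = 6.25% → €3.38
Canvas tote bag €15.42: general merchandise → 9% + 0.5% transit = 9.5% → €1.46
Greeting card €6.35: general merchandise → 9% + 0.5% transit = 9.5% → €0.60
LED flashlight €17.10: general merchandise → 9% + 0.5% transit = 9.5% → €1.62
Soccer ball €35.26: sports equipment → 6.25% + 0% transit = 6.25% → €2.20
Yoga mat €31.06: sports equipment → 6.25% + 0% transit = 6.25% → €1.94
Dish soap €4.92: general merchandise → 9% + 0.5% transit = 9.5% → €0.47
Total tax = €0.98 + €15.20 + €0.46 + €4.13 + €7.72 + €3.38 + €1.46 + €0.60 + €1.62 + €2.20 + €1.94 + €0.47 = €40.16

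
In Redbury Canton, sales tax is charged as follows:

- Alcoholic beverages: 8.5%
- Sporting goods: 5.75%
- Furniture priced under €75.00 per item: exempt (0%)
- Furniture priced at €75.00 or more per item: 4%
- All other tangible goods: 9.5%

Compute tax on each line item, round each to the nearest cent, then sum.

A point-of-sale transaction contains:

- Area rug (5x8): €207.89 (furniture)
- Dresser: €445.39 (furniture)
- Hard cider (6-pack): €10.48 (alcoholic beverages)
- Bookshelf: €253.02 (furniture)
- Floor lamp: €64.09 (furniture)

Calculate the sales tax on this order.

€37.15

Area rug (5x8) €207.89: furniture, €75.00 or more → 4% → €8.32
Dresser €445.39: furniture, €75.00 or more → 4% → €17.82
Hard cider (6-pack) €10.48: alcoholic beverages → 8.5% → €0.89
Bookshelf €253.02: furniture, €75.00 or more → 4% → €10.12
Floor lamp €64.09: furniture, under €75.00 → 0% → €0.00
Total tax = €8.32 + €17.82 + €0.89 + €10.12 = €37.15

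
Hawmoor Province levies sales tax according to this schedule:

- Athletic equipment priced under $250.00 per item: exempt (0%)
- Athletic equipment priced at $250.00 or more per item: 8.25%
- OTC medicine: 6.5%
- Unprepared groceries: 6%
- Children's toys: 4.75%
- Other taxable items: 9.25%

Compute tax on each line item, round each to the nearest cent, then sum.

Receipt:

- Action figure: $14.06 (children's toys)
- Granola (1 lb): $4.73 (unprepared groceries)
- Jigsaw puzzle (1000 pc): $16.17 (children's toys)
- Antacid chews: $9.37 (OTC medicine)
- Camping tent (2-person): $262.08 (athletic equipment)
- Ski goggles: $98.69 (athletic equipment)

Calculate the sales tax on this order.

Action figure $14.06: children's toys → 4.75% → $0.67
Granola (1 lb) $4.73: unprepared groceries → 6% → $0.28
Jigsaw puzzle (1000 pc) $16.17: children's toys → 4.75% → $0.77
Antacid chews $9.37: OTC medicine → 6.5% → $0.61
Camping tent (2-person) $262.08: athletic equipment, $250.00 or more → 8.25% → $21.62
Ski goggles $98.69: athletic equipment, under $250.00 → 0% → $0.00
Total tax = $0.67 + $0.28 + $0.77 + $0.61 + $21.62 = $23.95

$23.95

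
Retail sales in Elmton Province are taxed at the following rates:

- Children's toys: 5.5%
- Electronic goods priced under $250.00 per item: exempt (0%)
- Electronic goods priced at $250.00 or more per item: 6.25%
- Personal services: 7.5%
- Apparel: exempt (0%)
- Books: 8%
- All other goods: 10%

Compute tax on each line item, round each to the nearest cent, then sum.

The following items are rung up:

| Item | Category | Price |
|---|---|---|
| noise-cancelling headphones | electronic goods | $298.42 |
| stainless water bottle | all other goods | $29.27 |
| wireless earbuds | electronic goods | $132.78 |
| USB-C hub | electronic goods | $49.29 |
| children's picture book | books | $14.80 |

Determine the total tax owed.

Noise-cancelling headphones $298.42: electronic goods, $250.00 or more → 6.25% → $18.65
Stainless water bottle $29.27: all other goods → 10% → $2.93
Wireless earbuds $132.78: electronic goods, under $250.00 → 0% → $0.00
USB-C hub $49.29: electronic goods, under $250.00 → 0% → $0.00
Children's picture book $14.80: books → 8% → $1.18
Total tax = $18.65 + $2.93 + $1.18 = $22.76

$22.76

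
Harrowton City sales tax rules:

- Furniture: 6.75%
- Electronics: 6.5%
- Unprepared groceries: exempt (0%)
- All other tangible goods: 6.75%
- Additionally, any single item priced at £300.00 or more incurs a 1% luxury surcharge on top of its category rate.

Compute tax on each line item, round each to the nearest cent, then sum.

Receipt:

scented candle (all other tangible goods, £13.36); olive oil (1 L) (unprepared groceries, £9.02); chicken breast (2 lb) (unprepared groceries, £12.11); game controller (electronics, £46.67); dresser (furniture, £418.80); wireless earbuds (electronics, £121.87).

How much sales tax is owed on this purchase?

Scented candle £13.36: all other tangible goods → 6.75% → £0.90
Olive oil (1 L) £9.02: unprepared groceries → 0% → £0.00
Chicken breast (2 lb) £12.11: unprepared groceries → 0% → £0.00
Game controller £46.67: electronics → 6.5% → £3.03
Dresser £418.80: furniture → 6.75% + 1% surcharge = 7.75% → £32.46
Wireless earbuds £121.87: electronics → 6.5% → £7.92
Total tax = £0.90 + £3.03 + £32.46 + £7.92 = £44.31

£44.31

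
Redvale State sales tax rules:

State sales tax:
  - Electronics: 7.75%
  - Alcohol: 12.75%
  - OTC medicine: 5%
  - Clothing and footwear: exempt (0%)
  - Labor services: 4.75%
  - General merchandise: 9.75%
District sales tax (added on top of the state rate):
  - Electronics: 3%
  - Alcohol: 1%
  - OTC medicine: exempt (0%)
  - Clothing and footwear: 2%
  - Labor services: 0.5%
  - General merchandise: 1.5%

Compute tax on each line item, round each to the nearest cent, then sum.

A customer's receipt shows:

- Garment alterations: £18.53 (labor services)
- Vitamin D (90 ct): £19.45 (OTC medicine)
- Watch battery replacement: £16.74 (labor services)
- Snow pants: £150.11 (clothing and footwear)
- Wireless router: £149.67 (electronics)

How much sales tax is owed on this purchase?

£21.91

Garment alterations £18.53: labor services → 4.75% + 0.5% district = 5.25% → £0.97
Vitamin D (90 ct) £19.45: OTC medicine → 5% + 0% district = 5% → £0.97
Watch battery replacement £16.74: labor services → 4.75% + 0.5% district = 5.25% → £0.88
Snow pants £150.11: clothing and footwear → 0% + 2% district = 2% → £3.00
Wireless router £149.67: electronics → 7.75% + 3% district = 10.75% → £16.09
Total tax = £0.97 + £0.97 + £0.88 + £3.00 + £16.09 = £21.91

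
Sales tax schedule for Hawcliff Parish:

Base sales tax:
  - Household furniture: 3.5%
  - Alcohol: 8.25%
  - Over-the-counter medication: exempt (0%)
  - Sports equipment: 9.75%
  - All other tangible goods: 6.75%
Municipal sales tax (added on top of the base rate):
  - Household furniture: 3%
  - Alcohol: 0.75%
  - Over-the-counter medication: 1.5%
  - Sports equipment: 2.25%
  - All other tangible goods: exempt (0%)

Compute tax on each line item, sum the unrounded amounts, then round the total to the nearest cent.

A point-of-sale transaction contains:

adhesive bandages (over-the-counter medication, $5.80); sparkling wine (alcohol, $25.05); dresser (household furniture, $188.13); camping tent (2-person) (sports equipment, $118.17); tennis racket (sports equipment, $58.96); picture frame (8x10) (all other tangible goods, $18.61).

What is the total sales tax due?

Adhesive bandages $5.80: over-the-counter medication → 0% + 1.5% municipal = 1.5% → $0.087
Sparkling wine $25.05: alcohol → 8.25% + 0.75% municipal = 9% → $2.2545
Dresser $188.13: household furniture → 3.5% + 3% municipal = 6.5% → $12.22845
Camping tent (2-person) $118.17: sports equipment → 9.75% + 2.25% municipal = 12% → $14.1804
Tennis racket $58.96: sports equipment → 9.75% + 2.25% municipal = 12% → $7.0752
Picture frame (8x10) $18.61: all other tangible goods → 6.75% + 0% municipal = 6.75% → $1.256175
Unrounded tax sum = $37.081725 → $37.08

$37.08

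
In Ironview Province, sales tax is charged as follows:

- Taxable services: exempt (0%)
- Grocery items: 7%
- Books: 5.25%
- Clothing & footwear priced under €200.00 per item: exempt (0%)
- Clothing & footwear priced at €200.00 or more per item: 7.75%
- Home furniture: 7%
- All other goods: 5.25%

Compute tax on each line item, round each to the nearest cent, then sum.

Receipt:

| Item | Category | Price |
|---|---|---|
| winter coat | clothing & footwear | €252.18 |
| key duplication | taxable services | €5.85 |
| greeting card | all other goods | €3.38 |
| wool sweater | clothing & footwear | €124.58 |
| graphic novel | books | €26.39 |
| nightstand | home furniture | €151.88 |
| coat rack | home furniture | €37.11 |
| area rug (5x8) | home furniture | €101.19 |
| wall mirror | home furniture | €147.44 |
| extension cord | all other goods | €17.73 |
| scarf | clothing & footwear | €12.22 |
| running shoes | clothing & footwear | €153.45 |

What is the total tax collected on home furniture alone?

€30.63

Nightstand €151.88: home furniture → 7% → €10.63
Coat rack €37.11: home furniture → 7% → €2.60
Area rug (5x8) €101.19: home furniture → 7% → €7.08
Wall mirror €147.44: home furniture → 7% → €10.32
Tax on home furniture = €10.63 + €2.60 + €7.08 + €10.32 = €30.63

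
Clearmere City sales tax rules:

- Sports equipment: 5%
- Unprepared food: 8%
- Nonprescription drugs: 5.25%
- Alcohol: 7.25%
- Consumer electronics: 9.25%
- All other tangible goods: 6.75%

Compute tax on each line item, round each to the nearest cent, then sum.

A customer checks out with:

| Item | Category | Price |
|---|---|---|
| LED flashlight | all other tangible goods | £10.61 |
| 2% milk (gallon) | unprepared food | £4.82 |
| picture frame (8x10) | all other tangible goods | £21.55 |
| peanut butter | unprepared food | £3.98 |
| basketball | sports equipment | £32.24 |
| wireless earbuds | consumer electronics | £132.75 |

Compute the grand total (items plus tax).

£222.72

LED flashlight £10.61: all other tangible goods → 6.75% → £0.72
2% milk (gallon) £4.82: unprepared food → 8% → £0.39
Picture frame (8x10) £21.55: all other tangible goods → 6.75% → £1.45
Peanut butter £3.98: unprepared food → 8% → £0.32
Basketball £32.24: sports equipment → 5% → £1.61
Wireless earbuds £132.75: consumer electronics → 9.25% → £12.28
Subtotal = £205.95; tax = £16.77; total due = £222.72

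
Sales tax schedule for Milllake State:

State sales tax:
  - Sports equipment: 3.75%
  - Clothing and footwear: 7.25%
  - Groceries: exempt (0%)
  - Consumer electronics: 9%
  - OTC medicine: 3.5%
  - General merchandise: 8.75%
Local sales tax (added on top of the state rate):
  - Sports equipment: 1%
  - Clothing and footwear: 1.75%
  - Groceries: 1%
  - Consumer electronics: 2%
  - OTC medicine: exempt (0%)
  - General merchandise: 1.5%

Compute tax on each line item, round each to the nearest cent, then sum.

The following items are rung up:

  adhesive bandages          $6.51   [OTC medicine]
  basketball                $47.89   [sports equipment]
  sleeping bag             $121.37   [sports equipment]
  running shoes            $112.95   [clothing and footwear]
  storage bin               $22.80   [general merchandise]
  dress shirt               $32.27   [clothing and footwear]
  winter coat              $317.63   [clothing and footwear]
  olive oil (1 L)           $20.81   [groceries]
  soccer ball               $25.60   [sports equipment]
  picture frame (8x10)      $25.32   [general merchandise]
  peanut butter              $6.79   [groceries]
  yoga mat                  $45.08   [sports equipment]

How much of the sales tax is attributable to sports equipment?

Basketball $47.89: sports equipment → 3.75% + 1% local = 4.75% → $2.27
Sleeping bag $121.37: sports equipment → 3.75% + 1% local = 4.75% → $5.77
Soccer ball $25.60: sports equipment → 3.75% + 1% local = 4.75% → $1.22
Yoga mat $45.08: sports equipment → 3.75% + 1% local = 4.75% → $2.14
Tax on sports equipment = $2.27 + $5.77 + $1.22 + $2.14 = $11.40

$11.40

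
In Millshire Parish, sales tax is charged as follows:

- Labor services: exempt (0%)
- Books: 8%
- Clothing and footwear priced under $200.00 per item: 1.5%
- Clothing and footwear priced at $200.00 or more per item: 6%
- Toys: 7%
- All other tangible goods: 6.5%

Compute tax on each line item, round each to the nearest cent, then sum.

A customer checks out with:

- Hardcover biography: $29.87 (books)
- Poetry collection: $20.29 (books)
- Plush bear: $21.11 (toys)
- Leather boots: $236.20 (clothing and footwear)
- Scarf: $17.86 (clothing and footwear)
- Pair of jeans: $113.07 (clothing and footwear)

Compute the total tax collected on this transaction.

Hardcover biography $29.87: books → 8% → $2.39
Poetry collection $20.29: books → 8% → $1.62
Plush bear $21.11: toys → 7% → $1.48
Leather boots $236.20: clothing and footwear, $200.00 or more → 6% → $14.17
Scarf $17.86: clothing and footwear, under $200.00 → 1.5% → $0.27
Pair of jeans $113.07: clothing and footwear, under $200.00 → 1.5% → $1.70
Total tax = $2.39 + $1.62 + $1.48 + $14.17 + $0.27 + $1.70 = $21.63

$21.63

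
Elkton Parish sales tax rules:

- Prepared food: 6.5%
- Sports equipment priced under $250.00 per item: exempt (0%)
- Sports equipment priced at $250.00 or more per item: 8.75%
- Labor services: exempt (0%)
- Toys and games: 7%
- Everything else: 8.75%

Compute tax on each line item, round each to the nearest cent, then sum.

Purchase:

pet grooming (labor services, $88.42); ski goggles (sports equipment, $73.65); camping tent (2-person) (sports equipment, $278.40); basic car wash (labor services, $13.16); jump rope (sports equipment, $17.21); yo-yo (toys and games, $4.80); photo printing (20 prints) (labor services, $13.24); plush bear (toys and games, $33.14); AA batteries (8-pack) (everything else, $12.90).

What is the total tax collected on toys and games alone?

Yo-yo $4.80: toys and games → 7% → $0.34
Plush bear $33.14: toys and games → 7% → $2.32
Tax on toys and games = $0.34 + $2.32 = $2.66

$2.66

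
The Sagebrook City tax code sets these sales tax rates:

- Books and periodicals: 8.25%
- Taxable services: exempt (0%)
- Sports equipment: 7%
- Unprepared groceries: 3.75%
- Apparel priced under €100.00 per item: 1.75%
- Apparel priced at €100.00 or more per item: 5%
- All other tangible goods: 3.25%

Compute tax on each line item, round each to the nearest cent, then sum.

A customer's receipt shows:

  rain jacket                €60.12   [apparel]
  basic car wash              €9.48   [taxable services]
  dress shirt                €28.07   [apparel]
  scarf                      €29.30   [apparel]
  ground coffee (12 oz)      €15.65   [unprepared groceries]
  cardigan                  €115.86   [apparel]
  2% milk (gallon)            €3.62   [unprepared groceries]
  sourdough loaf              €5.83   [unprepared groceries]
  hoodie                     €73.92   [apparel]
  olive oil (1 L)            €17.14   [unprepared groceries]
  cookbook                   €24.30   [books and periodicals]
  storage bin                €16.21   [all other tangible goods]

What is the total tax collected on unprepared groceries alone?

Ground coffee (12 oz) €15.65: unprepared groceries → 3.75% → €0.59
2% milk (gallon) €3.62: unprepared groceries → 3.75% → €0.14
Sourdough loaf €5.83: unprepared groceries → 3.75% → €0.22
Olive oil (1 L) €17.14: unprepared groceries → 3.75% → €0.64
Tax on unprepared groceries = €0.59 + €0.14 + €0.22 + €0.64 = €1.59

€1.59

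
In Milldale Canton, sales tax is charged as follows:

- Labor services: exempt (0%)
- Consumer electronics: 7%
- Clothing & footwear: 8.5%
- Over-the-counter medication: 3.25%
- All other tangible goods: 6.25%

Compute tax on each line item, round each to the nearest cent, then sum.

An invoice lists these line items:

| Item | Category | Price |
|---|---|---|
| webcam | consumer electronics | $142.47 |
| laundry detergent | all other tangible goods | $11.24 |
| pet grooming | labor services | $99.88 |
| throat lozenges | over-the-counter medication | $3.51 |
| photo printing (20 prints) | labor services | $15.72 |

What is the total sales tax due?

$10.78

Webcam $142.47: consumer electronics → 7% → $9.97
Laundry detergent $11.24: all other tangible goods → 6.25% → $0.70
Pet grooming $99.88: labor services → 0% → $0.00
Throat lozenges $3.51: over-the-counter medication → 3.25% → $0.11
Photo printing (20 prints) $15.72: labor services → 0% → $0.00
Total tax = $9.97 + $0.70 + $0.11 = $10.78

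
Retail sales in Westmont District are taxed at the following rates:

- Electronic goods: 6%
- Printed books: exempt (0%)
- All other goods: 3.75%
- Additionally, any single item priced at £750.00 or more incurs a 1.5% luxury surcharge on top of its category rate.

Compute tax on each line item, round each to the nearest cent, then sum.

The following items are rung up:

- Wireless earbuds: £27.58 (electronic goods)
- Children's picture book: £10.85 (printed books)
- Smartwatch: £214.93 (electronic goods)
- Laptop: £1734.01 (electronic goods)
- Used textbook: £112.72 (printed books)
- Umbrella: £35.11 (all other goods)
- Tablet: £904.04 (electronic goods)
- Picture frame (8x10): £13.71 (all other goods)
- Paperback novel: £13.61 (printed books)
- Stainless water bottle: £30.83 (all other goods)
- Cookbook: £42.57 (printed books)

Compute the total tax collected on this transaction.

Wireless earbuds £27.58: electronic goods → 6% → £1.65
Children's picture book £10.85: printed books → 0% → £0.00
Smartwatch £214.93: electronic goods → 6% → £12.90
Laptop £1734.01: electronic goods → 6% + 1.5% surcharge = 7.5% → £130.05
Used textbook £112.72: printed books → 0% → £0.00
Umbrella £35.11: all other goods → 3.75% → £1.32
Tablet £904.04: electronic goods → 6% + 1.5% surcharge = 7.5% → £67.80
Picture frame (8x10) £13.71: all other goods → 3.75% → £0.51
Paperback novel £13.61: printed books → 0% → £0.00
Stainless water bottle £30.83: all other goods → 3.75% → £1.16
Cookbook £42.57: printed books → 0% → £0.00
Total tax = £1.65 + £12.90 + £130.05 + £1.32 + £67.80 + £0.51 + £1.16 = £215.39

£215.39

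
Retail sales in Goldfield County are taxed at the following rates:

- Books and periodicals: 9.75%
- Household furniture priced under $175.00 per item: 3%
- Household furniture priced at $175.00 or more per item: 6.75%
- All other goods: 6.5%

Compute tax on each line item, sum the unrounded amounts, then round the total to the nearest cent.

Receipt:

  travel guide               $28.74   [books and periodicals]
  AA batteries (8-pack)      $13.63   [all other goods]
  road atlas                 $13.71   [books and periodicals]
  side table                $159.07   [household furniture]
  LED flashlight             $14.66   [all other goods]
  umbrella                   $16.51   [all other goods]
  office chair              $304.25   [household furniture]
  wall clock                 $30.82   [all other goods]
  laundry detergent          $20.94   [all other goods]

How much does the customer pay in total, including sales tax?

Travel guide $28.74: books and periodicals → 9.75% → $2.80215
AA batteries (8-pack) $13.63: all other goods → 6.5% → $0.88595
Road atlas $13.71: books and periodicals → 9.75% → $1.336725
Side table $159.07: household furniture, under $175.00 → 3% → $4.7721
LED flashlight $14.66: all other goods → 6.5% → $0.9529
Umbrella $16.51: all other goods → 6.5% → $1.07315
Office chair $304.25: household furniture, $175.00 or more → 6.75% → $20.536875
Wall clock $30.82: all other goods → 6.5% → $2.0033
Laundry detergent $20.94: all other goods → 6.5% → $1.3611
Subtotal = $602.33; unrounded tax = $35.72425 → $35.72; total due = $638.05

$638.05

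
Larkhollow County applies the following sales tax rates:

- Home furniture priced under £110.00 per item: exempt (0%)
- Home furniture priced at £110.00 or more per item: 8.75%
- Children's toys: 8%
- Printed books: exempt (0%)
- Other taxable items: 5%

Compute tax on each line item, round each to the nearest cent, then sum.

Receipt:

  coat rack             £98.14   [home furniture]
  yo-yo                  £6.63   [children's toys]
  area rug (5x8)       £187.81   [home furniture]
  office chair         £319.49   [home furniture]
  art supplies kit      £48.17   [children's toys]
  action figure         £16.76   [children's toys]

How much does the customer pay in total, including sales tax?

Coat rack £98.14: home furniture, under £110.00 → 0% → £0.00
Yo-yo £6.63: children's toys → 8% → £0.53
Area rug (5x8) £187.81: home furniture, £110.00 or more → 8.75% → £16.43
Office chair £319.49: home furniture, £110.00 or more → 8.75% → £27.96
Art supplies kit £48.17: children's toys → 8% → £3.85
Action figure £16.76: children's toys → 8% → £1.34
Subtotal = £677.00; tax = £50.11; total due = £727.11

£727.11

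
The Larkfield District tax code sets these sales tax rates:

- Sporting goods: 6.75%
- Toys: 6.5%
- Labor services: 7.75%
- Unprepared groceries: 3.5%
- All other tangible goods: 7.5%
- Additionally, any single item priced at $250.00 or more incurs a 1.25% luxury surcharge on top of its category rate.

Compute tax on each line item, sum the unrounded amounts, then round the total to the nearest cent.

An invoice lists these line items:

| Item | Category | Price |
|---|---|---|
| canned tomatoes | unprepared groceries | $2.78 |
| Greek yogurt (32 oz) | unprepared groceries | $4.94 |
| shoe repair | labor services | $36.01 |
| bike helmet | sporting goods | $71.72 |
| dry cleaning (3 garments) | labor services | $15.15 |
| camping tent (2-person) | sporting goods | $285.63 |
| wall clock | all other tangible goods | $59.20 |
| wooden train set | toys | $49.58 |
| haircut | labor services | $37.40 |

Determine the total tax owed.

$42.49

Canned tomatoes $2.78: unprepared groceries → 3.5% → $0.0973
Greek yogurt (32 oz) $4.94: unprepared groceries → 3.5% → $0.1729
Shoe repair $36.01: labor services → 7.75% → $2.790775
Bike helmet $71.72: sporting goods → 6.75% → $4.8411
Dry cleaning (3 garments) $15.15: labor services → 7.75% → $1.174125
Camping tent (2-person) $285.63: sporting goods → 6.75% + 1.25% surcharge = 8% → $22.8504
Wall clock $59.20: all other tangible goods → 7.5% → $4.44
Wooden train set $49.58: toys → 6.5% → $3.2227
Haircut $37.40: labor services → 7.75% → $2.8985
Unrounded tax sum = $42.4878 → $42.49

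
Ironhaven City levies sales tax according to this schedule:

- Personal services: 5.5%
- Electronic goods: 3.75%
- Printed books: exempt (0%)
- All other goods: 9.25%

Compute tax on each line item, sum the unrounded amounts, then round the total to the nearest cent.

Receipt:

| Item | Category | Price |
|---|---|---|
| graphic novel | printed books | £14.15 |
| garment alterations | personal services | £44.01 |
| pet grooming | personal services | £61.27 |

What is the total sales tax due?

£5.79

Graphic novel £14.15: printed books → 0% → £0.00
Garment alterations £44.01: personal services → 5.5% → £2.42055
Pet grooming £61.27: personal services → 5.5% → £3.36985
Unrounded tax sum = £5.7904 → £5.79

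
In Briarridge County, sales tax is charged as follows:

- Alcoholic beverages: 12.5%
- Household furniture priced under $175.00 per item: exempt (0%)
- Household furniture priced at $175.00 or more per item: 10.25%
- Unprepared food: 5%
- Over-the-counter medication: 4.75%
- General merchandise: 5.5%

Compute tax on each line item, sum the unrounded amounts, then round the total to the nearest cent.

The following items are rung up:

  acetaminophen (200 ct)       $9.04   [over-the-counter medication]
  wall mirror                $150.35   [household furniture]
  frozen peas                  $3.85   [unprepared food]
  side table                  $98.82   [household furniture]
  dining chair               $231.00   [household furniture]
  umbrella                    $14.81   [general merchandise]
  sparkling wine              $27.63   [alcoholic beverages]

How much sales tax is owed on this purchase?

$28.57

Acetaminophen (200 ct) $9.04: over-the-counter medication → 4.75% → $0.4294
Wall mirror $150.35: household furniture, under $175.00 → 0% → $0.00
Frozen peas $3.85: unprepared food → 5% → $0.1925
Side table $98.82: household furniture, under $175.00 → 0% → $0.00
Dining chair $231.00: household furniture, $175.00 or more → 10.25% → $23.6775
Umbrella $14.81: general merchandise → 5.5% → $0.81455
Sparkling wine $27.63: alcoholic beverages → 12.5% → $3.45375
Unrounded tax sum = $28.5677 → $28.57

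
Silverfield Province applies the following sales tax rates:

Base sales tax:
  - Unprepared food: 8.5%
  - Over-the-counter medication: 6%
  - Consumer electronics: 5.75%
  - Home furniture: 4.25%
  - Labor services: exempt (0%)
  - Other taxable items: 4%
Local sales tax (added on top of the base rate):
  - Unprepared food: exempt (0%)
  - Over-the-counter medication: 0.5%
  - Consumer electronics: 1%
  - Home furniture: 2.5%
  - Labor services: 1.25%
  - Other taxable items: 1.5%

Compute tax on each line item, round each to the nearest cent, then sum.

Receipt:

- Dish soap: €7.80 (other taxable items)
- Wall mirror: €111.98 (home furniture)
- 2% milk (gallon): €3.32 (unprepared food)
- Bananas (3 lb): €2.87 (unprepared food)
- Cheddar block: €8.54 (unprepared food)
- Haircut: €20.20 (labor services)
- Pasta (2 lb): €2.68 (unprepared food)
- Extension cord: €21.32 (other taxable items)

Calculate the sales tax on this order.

Dish soap €7.80: other taxable items → 4% + 1.5% local = 5.5% → €0.43
Wall mirror €111.98: home furniture → 4.25% + 2.5% local = 6.75% → €7.56
2% milk (gallon) €3.32: unprepared food → 8.5% + 0% local = 8.5% → €0.28
Bananas (3 lb) €2.87: unprepared food → 8.5% + 0% local = 8.5% → €0.24
Cheddar block €8.54: unprepared food → 8.5% + 0% local = 8.5% → €0.73
Haircut €20.20: labor services → 0% + 1.25% local = 1.25% → €0.25
Pasta (2 lb) €2.68: unprepared food → 8.5% + 0% local = 8.5% → €0.23
Extension cord €21.32: other taxable items → 4% + 1.5% local = 5.5% → €1.17
Total tax = €0.43 + €7.56 + €0.28 + €0.24 + €0.73 + €0.25 + €0.23 + €1.17 = €10.89

€10.89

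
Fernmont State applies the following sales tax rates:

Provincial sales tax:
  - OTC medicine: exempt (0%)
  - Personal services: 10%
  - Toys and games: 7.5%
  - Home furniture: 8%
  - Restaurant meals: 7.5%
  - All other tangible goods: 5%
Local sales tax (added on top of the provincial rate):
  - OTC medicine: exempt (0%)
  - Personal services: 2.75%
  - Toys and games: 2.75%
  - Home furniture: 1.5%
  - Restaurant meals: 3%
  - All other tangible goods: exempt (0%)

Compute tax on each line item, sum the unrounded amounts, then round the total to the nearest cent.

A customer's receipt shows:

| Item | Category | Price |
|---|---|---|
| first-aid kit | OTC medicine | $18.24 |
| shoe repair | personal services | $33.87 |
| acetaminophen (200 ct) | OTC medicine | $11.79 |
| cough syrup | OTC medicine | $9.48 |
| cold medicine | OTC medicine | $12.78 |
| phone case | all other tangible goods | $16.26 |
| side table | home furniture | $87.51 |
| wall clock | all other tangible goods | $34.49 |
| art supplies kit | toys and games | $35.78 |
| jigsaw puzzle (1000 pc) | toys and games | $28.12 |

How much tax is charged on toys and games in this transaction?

Art supplies kit $35.78: toys and games → 7.5% + 2.75% local = 10.25% → $3.66745
Jigsaw puzzle (1000 pc) $28.12: toys and games → 7.5% + 2.75% local = 10.25% → $2.8823
Tax on toys and games: unrounded sum = $6.54975 → $6.55

$6.55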